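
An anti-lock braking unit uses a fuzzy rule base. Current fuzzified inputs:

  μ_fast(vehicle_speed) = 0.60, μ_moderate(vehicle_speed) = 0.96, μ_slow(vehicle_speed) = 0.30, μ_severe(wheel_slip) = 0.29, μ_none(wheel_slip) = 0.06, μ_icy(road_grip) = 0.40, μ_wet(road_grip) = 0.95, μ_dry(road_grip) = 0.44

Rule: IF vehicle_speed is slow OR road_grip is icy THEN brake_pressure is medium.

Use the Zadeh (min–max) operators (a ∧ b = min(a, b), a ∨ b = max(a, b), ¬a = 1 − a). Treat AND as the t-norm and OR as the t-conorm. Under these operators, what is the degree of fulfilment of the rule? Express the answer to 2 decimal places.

firing strength: slow=0.30, icy=0.40; OR[max(a, b)] → w = 0.40

0.40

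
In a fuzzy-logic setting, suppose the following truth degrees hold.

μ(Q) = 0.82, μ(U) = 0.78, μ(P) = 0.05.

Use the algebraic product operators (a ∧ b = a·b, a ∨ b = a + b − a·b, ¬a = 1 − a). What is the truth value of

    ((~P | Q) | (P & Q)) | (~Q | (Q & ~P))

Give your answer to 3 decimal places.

~P = 1 − 0.0500 = 0.9500
~P | Q = a + b − a·b on (0.9500, 0.8200) = 0.9910
P & Q = a·b on (0.0500, 0.8200) = 0.0410
(~P | Q) | (P & Q) = a + b − a·b on (0.9910, 0.0410) = 0.9914
~Q = 1 − 0.8200 = 0.1800
~P = 1 − 0.0500 = 0.9500
Q & ~P = a·b on (0.8200, 0.9500) = 0.7790
~Q | (Q & ~P) = a + b − a·b on (0.1800, 0.7790) = 0.8188
((~P | Q) | (P & Q)) | (~Q | (Q & ~P)) = a + b − a·b on (0.9914, 0.8188) = 0.9984

0.998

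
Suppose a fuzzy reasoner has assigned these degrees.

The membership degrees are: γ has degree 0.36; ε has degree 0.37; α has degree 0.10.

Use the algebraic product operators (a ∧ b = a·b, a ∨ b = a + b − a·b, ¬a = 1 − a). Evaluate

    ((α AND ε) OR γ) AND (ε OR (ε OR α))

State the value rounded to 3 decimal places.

α AND ε = a·b on (0.1000, 0.3700) = 0.0370
(α AND ε) OR γ = a + b − a·b on (0.0370, 0.3600) = 0.3837
ε OR α = a + b − a·b on (0.3700, 0.1000) = 0.4330
ε OR (ε OR α) = a + b − a·b on (0.3700, 0.4330) = 0.6428
((α AND ε) OR γ) AND (ε OR (ε OR α)) = a·b on (0.3837, 0.6428) = 0.2466

0.247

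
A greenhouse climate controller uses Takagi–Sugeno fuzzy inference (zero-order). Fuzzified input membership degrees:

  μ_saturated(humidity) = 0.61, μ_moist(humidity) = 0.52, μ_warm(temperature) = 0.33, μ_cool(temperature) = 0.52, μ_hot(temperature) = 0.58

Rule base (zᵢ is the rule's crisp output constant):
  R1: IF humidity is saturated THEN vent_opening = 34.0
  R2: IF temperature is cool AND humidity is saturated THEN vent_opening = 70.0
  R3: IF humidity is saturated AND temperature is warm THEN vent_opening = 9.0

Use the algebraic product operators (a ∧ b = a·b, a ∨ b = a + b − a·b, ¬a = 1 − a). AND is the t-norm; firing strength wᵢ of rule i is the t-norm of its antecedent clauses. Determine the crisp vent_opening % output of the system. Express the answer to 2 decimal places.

R1 (z=34.0): saturated=0.61 → w = 0.6100
R2 (z=70.0): cool=0.52, saturated=0.61; AND[a·b] → w = 0.3172
R3 (z=9.0): saturated=0.61, warm=0.33; AND[a·b] → w = 0.2013
Weighted average = (0.6100·34.0 + 0.3172·70.0 + 0.2013·9.0) / (0.6100 + 0.3172 + 0.2013)
  = 44.7557 / 1.1285 = 39.66

39.66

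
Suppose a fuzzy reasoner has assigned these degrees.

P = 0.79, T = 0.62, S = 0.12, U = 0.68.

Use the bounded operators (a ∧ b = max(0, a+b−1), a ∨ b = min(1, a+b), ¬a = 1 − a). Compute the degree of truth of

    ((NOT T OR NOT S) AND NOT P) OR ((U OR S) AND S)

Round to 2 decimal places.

0.21

NOT T = 1 − 0.62 = 0.38
NOT S = 1 − 0.12 = 0.88
NOT T OR NOT S = min(1, a+b) on (0.38, 0.88) = 1.00
NOT P = 1 − 0.79 = 0.21
(NOT T OR NOT S) AND NOT P = max(0, a+b−1) on (1.00, 0.21) = 0.21
U OR S = min(1, a+b) on (0.68, 0.12) = 0.80
(U OR S) AND S = max(0, a+b−1) on (0.80, 0.12) = 0.00
((NOT T OR NOT S) AND NOT P) OR ((U OR S) AND S) = min(1, a+b) on (0.21, 0.00) = 0.21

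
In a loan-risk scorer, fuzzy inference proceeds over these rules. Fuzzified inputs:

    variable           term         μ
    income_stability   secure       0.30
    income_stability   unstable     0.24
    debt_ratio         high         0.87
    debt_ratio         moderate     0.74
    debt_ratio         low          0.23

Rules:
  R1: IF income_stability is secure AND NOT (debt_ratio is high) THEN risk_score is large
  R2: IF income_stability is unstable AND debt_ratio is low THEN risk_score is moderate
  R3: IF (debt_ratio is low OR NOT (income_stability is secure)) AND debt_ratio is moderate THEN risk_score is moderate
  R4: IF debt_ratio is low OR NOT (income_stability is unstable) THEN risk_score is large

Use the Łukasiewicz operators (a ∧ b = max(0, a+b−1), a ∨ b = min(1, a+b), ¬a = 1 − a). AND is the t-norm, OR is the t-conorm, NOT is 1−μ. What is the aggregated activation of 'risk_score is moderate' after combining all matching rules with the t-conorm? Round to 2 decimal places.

0.67

R1: secure=0.30, ¬high=1−0.87=0.13; AND[max(0, a+b−1)] → w = 0.00
R2: unstable=0.24, low=0.23; AND[max(0, a+b−1)] → w = 0.00
R3: (low=0.23 OR ¬secure=1−0.30=0.70) = 0.93; AND[max(0, a+b−1)] with moderate=0.74 → w = 0.67
R4: low=0.23, ¬unstable=1−0.24=0.76; OR[min(1, a+b)] → w = 0.99
Rules with consequent 'moderate': {R2, R3} → strengths 0.00, 0.67
Aggregate via t-conorm [min(1, a+b)]: 0.67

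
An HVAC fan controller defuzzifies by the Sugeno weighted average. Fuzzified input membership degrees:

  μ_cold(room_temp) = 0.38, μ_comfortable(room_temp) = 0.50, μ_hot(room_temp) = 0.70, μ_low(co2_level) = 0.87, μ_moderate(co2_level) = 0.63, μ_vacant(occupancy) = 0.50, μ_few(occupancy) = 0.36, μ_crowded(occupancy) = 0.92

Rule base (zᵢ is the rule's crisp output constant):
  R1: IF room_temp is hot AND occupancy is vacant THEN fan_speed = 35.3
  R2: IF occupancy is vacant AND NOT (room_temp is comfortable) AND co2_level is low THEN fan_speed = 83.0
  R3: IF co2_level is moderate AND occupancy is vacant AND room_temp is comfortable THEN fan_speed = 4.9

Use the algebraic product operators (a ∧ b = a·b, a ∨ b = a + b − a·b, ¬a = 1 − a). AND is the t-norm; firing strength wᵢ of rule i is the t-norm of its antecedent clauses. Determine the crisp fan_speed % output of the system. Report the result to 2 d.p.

43.01

R1 (z=35.3): hot=0.70, vacant=0.50; AND[a·b] → w = 0.3500
R2 (z=83.0): vacant=0.50, ¬comfortable=1−0.50=0.50, low=0.87; AND[a·b] → w = 0.2175
R3 (z=4.9): moderate=0.63, vacant=0.50, comfortable=0.50; AND[a·b] → w = 0.1575
Weighted average = (0.3500·35.3 + 0.2175·83.0 + 0.1575·4.9) / (0.3500 + 0.2175 + 0.1575)
  = 31.1792 / 0.7250 = 43.01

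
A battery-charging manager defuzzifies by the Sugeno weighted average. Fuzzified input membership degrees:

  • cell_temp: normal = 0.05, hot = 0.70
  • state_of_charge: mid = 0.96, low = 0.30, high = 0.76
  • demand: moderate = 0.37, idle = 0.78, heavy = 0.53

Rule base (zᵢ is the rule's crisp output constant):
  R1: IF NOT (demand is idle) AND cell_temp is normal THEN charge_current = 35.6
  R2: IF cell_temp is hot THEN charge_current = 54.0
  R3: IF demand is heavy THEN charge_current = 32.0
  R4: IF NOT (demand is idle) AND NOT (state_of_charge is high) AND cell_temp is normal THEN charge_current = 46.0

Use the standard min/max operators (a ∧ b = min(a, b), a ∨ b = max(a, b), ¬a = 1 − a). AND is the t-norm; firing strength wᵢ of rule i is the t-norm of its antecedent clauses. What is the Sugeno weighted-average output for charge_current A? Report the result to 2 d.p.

44.24

R1 (z=35.6): ¬idle=1−0.78=0.22, normal=0.05; AND[min(a, b)] → w = 0.05
R2 (z=54.0): hot=0.70 → w = 0.70
R3 (z=32.0): heavy=0.53 → w = 0.53
R4 (z=46.0): ¬idle=1−0.78=0.22, ¬high=1−0.76=0.24, normal=0.05; AND[min(a, b)] → w = 0.05
Weighted average = (0.05·35.6 + 0.70·54.0 + 0.53·32.0 + 0.05·46.0) / (0.05 + 0.70 + 0.53 + 0.05)
  = 58.8400 / 1.3300 = 44.24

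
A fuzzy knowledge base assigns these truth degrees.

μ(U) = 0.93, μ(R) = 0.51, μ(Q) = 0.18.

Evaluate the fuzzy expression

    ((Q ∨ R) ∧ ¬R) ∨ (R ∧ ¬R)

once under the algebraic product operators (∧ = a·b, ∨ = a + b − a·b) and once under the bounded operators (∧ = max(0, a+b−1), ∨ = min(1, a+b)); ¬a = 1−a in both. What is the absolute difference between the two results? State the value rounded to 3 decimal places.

Under algebraic product:
  Q ∨ R = a + b − a·b on (0.1800, 0.5100) = 0.5982
  ¬R = 1 − 0.5100 = 0.4900
  (Q ∨ R) ∧ ¬R = a·b on (0.5982, 0.4900) = 0.2931
  ¬R = 1 − 0.5100 = 0.4900
  R ∧ ¬R = a·b on (0.5100, 0.4900) = 0.2499
  ((Q ∨ R) ∧ ¬R) ∨ (R ∧ ¬R) = a + b − a·b on (0.2931, 0.2499) = 0.4698
  → value = 0.4698
Under bounded:
  Q ∨ R = min(1, a+b) on (0.18, 0.51) = 0.69
  ¬R = 1 − 0.51 = 0.49
  (Q ∨ R) ∧ ¬R = max(0, a+b−1) on (0.69, 0.49) = 0.18
  ¬R = 1 − 0.51 = 0.49
  R ∧ ¬R = max(0, a+b−1) on (0.51, 0.49) = 0.00
  ((Q ∨ R) ∧ ¬R) ∨ (R ∧ ¬R) = min(1, a+b) on (0.18, 0.00) = 0.18
  → value = 0.1800
|0.4698 − 0.1800| = 0.290

0.290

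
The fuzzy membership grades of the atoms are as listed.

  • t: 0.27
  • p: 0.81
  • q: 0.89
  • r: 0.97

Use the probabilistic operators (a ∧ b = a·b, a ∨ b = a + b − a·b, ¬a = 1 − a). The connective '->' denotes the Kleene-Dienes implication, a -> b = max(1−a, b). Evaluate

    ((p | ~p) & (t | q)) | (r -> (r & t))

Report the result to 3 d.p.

~p = 1 − 0.8100 = 0.1900
p | ~p = a + b − a·b on (0.8100, 0.1900) = 0.8461
t | q = a + b − a·b on (0.2700, 0.8900) = 0.9197
(p | ~p) & (t | q) = a·b on (0.8461, 0.9197) = 0.7782
r & t = a·b on (0.9700, 0.2700) = 0.2619
r -> (r & t)  [Kleene-Dienes: max(1−a, b)] with a=0.9700, b=0.2619 → 0.2619
((p | ~p) & (t | q)) | (r -> (r & t)) = a + b − a·b on (0.7782, 0.2619) = 0.8363

0.836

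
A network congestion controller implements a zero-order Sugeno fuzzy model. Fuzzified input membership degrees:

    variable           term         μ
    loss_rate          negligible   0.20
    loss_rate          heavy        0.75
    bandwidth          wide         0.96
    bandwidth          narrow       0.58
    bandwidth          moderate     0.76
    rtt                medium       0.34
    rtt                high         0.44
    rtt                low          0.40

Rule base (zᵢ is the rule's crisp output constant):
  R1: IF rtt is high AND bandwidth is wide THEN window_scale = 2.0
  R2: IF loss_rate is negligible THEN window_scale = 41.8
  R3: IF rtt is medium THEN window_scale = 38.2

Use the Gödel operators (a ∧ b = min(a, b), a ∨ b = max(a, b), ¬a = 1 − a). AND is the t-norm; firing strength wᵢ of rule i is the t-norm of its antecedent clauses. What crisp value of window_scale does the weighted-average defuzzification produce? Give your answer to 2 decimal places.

R1 (z=2.0): high=0.44, wide=0.96; AND[min(a, b)] → w = 0.44
R2 (z=41.8): negligible=0.20 → w = 0.20
R3 (z=38.2): medium=0.34 → w = 0.34
Weighted average = (0.44·2.0 + 0.20·41.8 + 0.34·38.2) / (0.44 + 0.20 + 0.34)
  = 22.2280 / 0.9800 = 22.68

22.68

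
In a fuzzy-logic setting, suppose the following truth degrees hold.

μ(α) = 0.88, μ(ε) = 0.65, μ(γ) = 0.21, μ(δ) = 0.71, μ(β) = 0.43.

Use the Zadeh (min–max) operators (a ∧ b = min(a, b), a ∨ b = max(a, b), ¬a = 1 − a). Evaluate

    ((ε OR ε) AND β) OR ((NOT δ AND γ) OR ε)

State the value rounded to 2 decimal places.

0.65

ε OR ε = max(a, b) on (0.65, 0.65) = 0.65
(ε OR ε) AND β = min(a, b) on (0.65, 0.43) = 0.43
NOT δ = 1 − 0.71 = 0.29
NOT δ AND γ = min(a, b) on (0.29, 0.21) = 0.21
(NOT δ AND γ) OR ε = max(a, b) on (0.21, 0.65) = 0.65
((ε OR ε) AND β) OR ((NOT δ AND γ) OR ε) = max(a, b) on (0.43, 0.65) = 0.65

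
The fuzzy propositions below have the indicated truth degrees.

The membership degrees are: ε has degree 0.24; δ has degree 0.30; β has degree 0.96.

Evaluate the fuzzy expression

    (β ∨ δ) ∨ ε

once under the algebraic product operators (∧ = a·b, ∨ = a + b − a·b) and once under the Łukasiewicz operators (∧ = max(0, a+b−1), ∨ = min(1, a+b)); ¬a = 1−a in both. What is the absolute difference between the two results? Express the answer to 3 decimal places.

0.021

Under algebraic product:
  β ∨ δ = a + b − a·b on (0.9600, 0.3000) = 0.9720
  (β ∨ δ) ∨ ε = a + b − a·b on (0.9720, 0.2400) = 0.9787
  → value = 0.9787
Under Łukasiewicz:
  β ∨ δ = min(1, a+b) on (0.96, 0.30) = 1.00
  (β ∨ δ) ∨ ε = min(1, a+b) on (1.00, 0.24) = 1.00
  → value = 1.0000
|0.9787 − 1.0000| = 0.021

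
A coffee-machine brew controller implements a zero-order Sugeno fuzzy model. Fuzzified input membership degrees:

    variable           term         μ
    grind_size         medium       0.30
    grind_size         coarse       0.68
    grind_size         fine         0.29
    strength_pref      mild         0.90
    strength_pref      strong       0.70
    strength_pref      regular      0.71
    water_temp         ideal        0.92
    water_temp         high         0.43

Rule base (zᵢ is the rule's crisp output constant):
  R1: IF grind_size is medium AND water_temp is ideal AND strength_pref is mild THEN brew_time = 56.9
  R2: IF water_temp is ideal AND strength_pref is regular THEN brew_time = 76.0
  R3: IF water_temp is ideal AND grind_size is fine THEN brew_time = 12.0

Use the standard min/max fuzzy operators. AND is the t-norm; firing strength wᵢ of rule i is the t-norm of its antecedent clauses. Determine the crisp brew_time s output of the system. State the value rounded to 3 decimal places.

57.315

R1 (z=56.9): medium=0.30, ideal=0.92, mild=0.90; AND[min(a, b)] → w = 0.30
R2 (z=76.0): ideal=0.92, regular=0.71; AND[min(a, b)] → w = 0.71
R3 (z=12.0): ideal=0.92, fine=0.29; AND[min(a, b)] → w = 0.29
Weighted average = (0.30·56.9 + 0.71·76.0 + 0.29·12.0) / (0.30 + 0.71 + 0.29)
  = 74.5100 / 1.3000 = 57.315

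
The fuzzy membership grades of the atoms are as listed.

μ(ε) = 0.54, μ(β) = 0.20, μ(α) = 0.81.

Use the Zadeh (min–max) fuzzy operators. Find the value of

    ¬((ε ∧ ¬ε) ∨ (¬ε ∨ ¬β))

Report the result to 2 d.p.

¬ε = 1 − 0.54 = 0.46
ε ∧ ¬ε = min(a, b) on (0.54, 0.46) = 0.46
¬ε = 1 − 0.54 = 0.46
¬β = 1 − 0.20 = 0.80
¬ε ∨ ¬β = max(a, b) on (0.46, 0.80) = 0.80
(ε ∧ ¬ε) ∨ (¬ε ∨ ¬β) = max(a, b) on (0.46, 0.80) = 0.80
¬((ε ∧ ¬ε) ∨ (¬ε ∨ ¬β)) = 1 − 0.80 = 0.20

0.20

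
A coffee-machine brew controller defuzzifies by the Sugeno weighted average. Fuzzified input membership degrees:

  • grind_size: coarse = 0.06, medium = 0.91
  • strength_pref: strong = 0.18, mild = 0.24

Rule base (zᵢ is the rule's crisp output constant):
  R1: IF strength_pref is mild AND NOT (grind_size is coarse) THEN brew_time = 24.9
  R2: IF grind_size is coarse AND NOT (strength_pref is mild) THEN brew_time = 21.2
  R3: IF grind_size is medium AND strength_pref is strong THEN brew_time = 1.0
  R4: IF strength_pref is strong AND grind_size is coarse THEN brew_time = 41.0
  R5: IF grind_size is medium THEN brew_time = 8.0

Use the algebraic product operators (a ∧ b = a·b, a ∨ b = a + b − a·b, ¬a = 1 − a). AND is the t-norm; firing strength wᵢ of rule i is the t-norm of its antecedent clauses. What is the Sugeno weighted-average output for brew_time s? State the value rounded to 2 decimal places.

R1 (z=24.9): mild=0.24, ¬coarse=1−0.06=0.94; AND[a·b] → w = 0.2256
R2 (z=21.2): coarse=0.06, ¬mild=1−0.24=0.76; AND[a·b] → w = 0.0456
R3 (z=1.0): medium=0.91, strong=0.18; AND[a·b] → w = 0.1638
R4 (z=41.0): strong=0.18, coarse=0.06; AND[a·b] → w = 0.0108
R5 (z=8.0): medium=0.91 → w = 0.9100
Weighted average = (0.2256·24.9 + 0.0456·21.2 + 0.1638·1.0 + 0.0108·41.0 + 0.9100·8.0) / (0.2256 + 0.0456 + 0.1638 + 0.0108 + 0.9100)
  = 14.4708 / 1.3558 = 10.67

10.67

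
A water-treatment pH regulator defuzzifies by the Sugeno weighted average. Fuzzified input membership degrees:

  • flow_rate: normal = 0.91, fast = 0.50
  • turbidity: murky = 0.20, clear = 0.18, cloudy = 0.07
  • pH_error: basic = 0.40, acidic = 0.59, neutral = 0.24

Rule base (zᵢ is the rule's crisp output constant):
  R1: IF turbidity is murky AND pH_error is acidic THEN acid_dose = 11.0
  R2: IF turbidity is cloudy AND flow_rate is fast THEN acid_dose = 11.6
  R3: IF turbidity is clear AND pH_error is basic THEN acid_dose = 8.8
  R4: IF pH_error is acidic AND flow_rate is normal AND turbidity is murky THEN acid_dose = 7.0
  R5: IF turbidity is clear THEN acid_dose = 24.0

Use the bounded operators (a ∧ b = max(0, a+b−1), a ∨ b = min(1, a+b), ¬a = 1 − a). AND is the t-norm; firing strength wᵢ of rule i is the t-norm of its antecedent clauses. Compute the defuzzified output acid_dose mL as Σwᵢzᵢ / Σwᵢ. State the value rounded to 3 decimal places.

24.000

R1 (z=11.0): murky=0.20, acidic=0.59; AND[max(0, a+b−1)] → w = 0.00
R2 (z=11.6): cloudy=0.07, fast=0.50; AND[max(0, a+b−1)] → w = 0.00
R3 (z=8.8): clear=0.18, basic=0.40; AND[max(0, a+b−1)] → w = 0.00
R4 (z=7.0): acidic=0.59, normal=0.91, murky=0.20; AND[max(0, a+b−1)] → w = 0.00
R5 (z=24.0): clear=0.18 → w = 0.18
Weighted average = (0.00·11.0 + 0.00·11.6 + 0.00·8.8 + 0.00·7.0 + 0.18·24.0) / (0.00 + 0.00 + 0.00 + 0.00 + 0.18)
  = 4.3200 / 0.1800 = 24.000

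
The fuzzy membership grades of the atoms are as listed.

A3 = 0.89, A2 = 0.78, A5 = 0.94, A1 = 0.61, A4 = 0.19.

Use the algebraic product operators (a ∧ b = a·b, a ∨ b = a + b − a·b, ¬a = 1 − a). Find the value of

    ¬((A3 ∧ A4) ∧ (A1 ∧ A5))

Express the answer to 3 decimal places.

A3 ∧ A4 = a·b on (0.8900, 0.1900) = 0.1691
A1 ∧ A5 = a·b on (0.6100, 0.9400) = 0.5734
(A3 ∧ A4) ∧ (A1 ∧ A5) = a·b on (0.1691, 0.5734) = 0.0970
¬((A3 ∧ A4) ∧ (A1 ∧ A5)) = 1 − 0.0970 = 0.9030

0.903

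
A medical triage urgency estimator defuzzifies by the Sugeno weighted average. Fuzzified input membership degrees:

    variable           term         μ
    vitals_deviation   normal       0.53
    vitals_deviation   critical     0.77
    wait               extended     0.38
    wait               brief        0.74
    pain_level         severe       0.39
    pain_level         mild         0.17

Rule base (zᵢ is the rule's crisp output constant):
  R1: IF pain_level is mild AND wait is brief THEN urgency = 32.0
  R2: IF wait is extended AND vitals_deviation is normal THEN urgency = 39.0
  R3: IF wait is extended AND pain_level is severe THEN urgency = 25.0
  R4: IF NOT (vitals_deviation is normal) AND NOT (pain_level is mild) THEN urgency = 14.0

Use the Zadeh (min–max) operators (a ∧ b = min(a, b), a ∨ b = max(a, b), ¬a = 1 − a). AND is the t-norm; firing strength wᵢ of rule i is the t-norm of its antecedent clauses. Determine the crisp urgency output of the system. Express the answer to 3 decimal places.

R1 (z=32.0): mild=0.17, brief=0.74; AND[min(a, b)] → w = 0.17
R2 (z=39.0): extended=0.38, normal=0.53; AND[min(a, b)] → w = 0.38
R3 (z=25.0): extended=0.38, severe=0.39; AND[min(a, b)] → w = 0.38
R4 (z=14.0): ¬normal=1−0.53=0.47, ¬mild=1−0.17=0.83; AND[min(a, b)] → w = 0.47
Weighted average = (0.17·32.0 + 0.38·39.0 + 0.38·25.0 + 0.47·14.0) / (0.17 + 0.38 + 0.38 + 0.47)
  = 36.3400 / 1.4000 = 25.957

25.957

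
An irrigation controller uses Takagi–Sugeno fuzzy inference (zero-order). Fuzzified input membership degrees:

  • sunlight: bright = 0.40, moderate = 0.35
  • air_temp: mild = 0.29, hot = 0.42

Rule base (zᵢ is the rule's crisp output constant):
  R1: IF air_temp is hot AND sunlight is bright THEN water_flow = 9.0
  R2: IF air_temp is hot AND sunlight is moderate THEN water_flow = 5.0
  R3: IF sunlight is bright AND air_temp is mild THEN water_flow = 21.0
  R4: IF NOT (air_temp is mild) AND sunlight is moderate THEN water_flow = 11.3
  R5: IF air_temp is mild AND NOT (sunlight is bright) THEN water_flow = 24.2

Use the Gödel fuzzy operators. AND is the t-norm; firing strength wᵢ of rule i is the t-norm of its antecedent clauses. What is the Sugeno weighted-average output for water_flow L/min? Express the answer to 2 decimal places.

R1 (z=9.0): hot=0.42, bright=0.40; AND[min(a, b)] → w = 0.40
R2 (z=5.0): hot=0.42, moderate=0.35; AND[min(a, b)] → w = 0.35
R3 (z=21.0): bright=0.40, mild=0.29; AND[min(a, b)] → w = 0.29
R4 (z=11.3): ¬mild=1−0.29=0.71, moderate=0.35; AND[min(a, b)] → w = 0.35
R5 (z=24.2): mild=0.29, ¬bright=1−0.40=0.60; AND[min(a, b)] → w = 0.29
Weighted average = (0.40·9.0 + 0.35·5.0 + 0.29·21.0 + 0.35·11.3 + 0.29·24.2) / (0.40 + 0.35 + 0.29 + 0.35 + 0.29)
  = 22.4130 / 1.6800 = 13.34

13.34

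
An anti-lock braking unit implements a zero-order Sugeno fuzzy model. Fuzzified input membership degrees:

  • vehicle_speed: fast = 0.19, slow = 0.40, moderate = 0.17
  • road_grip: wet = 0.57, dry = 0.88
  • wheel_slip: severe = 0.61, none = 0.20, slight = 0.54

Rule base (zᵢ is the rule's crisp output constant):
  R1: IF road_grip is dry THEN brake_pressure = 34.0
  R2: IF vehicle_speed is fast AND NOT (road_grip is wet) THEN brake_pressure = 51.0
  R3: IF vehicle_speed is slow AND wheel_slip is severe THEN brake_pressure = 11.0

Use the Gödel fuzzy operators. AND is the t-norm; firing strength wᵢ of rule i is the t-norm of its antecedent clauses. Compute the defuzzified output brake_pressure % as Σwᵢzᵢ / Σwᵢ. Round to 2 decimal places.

29.94

R1 (z=34.0): dry=0.88 → w = 0.88
R2 (z=51.0): fast=0.19, ¬wet=1−0.57=0.43; AND[min(a, b)] → w = 0.19
R3 (z=11.0): slow=0.40, severe=0.61; AND[min(a, b)] → w = 0.40
Weighted average = (0.88·34.0 + 0.19·51.0 + 0.40·11.0) / (0.88 + 0.19 + 0.40)
  = 44.0100 / 1.4700 = 29.94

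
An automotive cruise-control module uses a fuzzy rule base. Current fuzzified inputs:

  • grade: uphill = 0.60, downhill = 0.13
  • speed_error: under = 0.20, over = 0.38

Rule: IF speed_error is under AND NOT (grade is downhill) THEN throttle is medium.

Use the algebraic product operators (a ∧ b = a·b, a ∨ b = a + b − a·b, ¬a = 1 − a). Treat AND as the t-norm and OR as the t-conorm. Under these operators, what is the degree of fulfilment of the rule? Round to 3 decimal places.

0.174

firing strength: under=0.20, ¬downhill=1−0.13=0.87; AND[a·b] → w = 0.1740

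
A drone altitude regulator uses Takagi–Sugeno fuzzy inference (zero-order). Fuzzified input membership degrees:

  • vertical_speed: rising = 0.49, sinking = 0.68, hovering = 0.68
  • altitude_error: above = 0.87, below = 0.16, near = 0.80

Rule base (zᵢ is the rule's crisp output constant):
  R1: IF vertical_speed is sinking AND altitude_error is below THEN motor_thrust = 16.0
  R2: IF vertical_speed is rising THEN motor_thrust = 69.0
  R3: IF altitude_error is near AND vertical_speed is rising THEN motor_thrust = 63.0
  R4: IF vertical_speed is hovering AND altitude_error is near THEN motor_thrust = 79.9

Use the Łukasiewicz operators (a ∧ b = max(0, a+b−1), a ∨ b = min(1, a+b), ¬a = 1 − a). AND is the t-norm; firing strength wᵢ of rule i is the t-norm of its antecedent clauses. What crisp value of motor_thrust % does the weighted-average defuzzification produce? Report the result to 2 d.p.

71.77

R1 (z=16.0): sinking=0.68, below=0.16; AND[max(0, a+b−1)] → w = 0.00
R2 (z=69.0): rising=0.49 → w = 0.49
R3 (z=63.0): near=0.80, rising=0.49; AND[max(0, a+b−1)] → w = 0.29
R4 (z=79.9): hovering=0.68, near=0.80; AND[max(0, a+b−1)] → w = 0.48
Weighted average = (0.00·16.0 + 0.49·69.0 + 0.29·63.0 + 0.48·79.9) / (0.00 + 0.49 + 0.29 + 0.48)
  = 90.4320 / 1.2600 = 71.77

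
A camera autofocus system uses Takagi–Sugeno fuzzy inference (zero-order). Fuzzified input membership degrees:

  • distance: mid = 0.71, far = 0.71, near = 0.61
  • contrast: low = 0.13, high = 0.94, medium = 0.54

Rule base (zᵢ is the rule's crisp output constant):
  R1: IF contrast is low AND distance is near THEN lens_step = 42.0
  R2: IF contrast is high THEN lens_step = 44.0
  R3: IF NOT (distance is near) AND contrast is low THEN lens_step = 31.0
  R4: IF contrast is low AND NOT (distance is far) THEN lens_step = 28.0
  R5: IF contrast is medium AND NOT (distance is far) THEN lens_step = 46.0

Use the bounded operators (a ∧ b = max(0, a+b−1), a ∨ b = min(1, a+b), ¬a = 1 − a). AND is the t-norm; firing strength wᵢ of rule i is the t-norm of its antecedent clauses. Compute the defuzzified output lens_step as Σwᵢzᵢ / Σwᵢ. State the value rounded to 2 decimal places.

R1 (z=42.0): low=0.13, near=0.61; AND[max(0, a+b−1)] → w = 0.00
R2 (z=44.0): high=0.94 → w = 0.94
R3 (z=31.0): ¬near=1−0.61=0.39, low=0.13; AND[max(0, a+b−1)] → w = 0.00
R4 (z=28.0): low=0.13, ¬far=1−0.71=0.29; AND[max(0, a+b−1)] → w = 0.00
R5 (z=46.0): medium=0.54, ¬far=1−0.71=0.29; AND[max(0, a+b−1)] → w = 0.00
Weighted average = (0.00·42.0 + 0.94·44.0 + 0.00·31.0 + 0.00·28.0 + 0.00·46.0) / (0.00 + 0.94 + 0.00 + 0.00 + 0.00)
  = 41.3600 / 0.9400 = 44.00

44.00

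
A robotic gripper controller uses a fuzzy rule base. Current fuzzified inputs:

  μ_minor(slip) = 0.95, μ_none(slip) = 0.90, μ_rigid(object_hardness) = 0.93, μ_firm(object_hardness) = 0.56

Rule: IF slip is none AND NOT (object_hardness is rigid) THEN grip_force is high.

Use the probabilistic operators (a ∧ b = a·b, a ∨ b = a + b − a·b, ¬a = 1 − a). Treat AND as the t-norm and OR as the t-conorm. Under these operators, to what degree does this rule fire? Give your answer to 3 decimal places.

firing strength: none=0.90, ¬rigid=1−0.93=0.07; AND[a·b] → w = 0.0630

0.063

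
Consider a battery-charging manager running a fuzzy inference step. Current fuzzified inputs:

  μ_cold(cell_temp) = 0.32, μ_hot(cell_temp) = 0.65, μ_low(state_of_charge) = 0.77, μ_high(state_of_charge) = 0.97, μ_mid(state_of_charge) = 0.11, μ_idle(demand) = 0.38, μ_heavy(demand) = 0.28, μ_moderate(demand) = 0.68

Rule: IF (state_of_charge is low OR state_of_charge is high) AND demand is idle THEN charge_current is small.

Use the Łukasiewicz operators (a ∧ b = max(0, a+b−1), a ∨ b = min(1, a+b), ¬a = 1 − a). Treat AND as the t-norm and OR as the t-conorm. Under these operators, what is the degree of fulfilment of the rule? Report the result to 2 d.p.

firing strength: (low=0.77 OR high=0.97) = 1.00; AND[max(0, a+b−1)] with idle=0.38 → w = 0.38

0.38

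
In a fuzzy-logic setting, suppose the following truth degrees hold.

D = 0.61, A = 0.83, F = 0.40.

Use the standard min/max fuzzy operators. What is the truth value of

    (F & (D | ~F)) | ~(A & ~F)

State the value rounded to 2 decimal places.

~F = 1 − 0.40 = 0.60
D | ~F = max(a, b) on (0.61, 0.60) = 0.61
F & (D | ~F) = min(a, b) on (0.40, 0.61) = 0.40
~F = 1 − 0.40 = 0.60
A & ~F = min(a, b) on (0.83, 0.60) = 0.60
~(A & ~F) = 1 − 0.60 = 0.40
(F & (D | ~F)) | ~(A & ~F) = max(a, b) on (0.40, 0.40) = 0.40

0.40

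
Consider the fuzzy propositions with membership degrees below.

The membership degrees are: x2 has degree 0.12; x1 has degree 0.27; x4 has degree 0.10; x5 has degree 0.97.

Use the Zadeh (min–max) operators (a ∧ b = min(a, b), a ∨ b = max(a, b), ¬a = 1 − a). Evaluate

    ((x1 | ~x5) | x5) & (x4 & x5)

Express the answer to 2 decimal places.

0.10

~x5 = 1 − 0.97 = 0.03
x1 | ~x5 = max(a, b) on (0.27, 0.03) = 0.27
(x1 | ~x5) | x5 = max(a, b) on (0.27, 0.97) = 0.97
x4 & x5 = min(a, b) on (0.10, 0.97) = 0.10
((x1 | ~x5) | x5) & (x4 & x5) = min(a, b) on (0.97, 0.10) = 0.10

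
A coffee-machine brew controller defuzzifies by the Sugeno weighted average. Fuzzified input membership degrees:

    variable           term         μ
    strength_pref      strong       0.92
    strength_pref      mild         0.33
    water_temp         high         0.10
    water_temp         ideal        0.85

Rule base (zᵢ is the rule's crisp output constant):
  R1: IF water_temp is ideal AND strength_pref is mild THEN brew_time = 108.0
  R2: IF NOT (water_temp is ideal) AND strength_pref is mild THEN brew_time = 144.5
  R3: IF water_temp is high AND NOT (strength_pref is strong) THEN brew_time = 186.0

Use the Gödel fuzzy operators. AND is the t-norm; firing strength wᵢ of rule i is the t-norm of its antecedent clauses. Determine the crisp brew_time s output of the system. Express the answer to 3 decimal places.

R1 (z=108.0): ideal=0.85, mild=0.33; AND[min(a, b)] → w = 0.33
R2 (z=144.5): ¬ideal=1−0.85=0.15, mild=0.33; AND[min(a, b)] → w = 0.15
R3 (z=186.0): high=0.10, ¬strong=1−0.92=0.08; AND[min(a, b)] → w = 0.08
Weighted average = (0.33·108.0 + 0.15·144.5 + 0.08·186.0) / (0.33 + 0.15 + 0.08)
  = 72.1950 / 0.5600 = 128.920

128.920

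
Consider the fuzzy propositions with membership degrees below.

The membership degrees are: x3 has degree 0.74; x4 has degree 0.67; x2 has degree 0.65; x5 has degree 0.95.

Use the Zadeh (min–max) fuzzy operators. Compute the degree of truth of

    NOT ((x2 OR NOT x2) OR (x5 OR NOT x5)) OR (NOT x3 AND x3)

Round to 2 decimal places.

NOT x2 = 1 − 0.65 = 0.35
x2 OR NOT x2 = max(a, b) on (0.65, 0.35) = 0.65
NOT x5 = 1 − 0.95 = 0.05
x5 OR NOT x5 = max(a, b) on (0.95, 0.05) = 0.95
(x2 OR NOT x2) OR (x5 OR NOT x5) = max(a, b) on (0.65, 0.95) = 0.95
NOT ((x2 OR NOT x2) OR (x5 OR NOT x5)) = 1 − 0.95 = 0.05
NOT x3 = 1 − 0.74 = 0.26
NOT x3 AND x3 = min(a, b) on (0.26, 0.74) = 0.26
NOT ((x2 OR NOT x2) OR (x5 OR NOT x5)) OR (NOT x3 AND x3) = max(a, b) on (0.05, 0.26) = 0.26

0.26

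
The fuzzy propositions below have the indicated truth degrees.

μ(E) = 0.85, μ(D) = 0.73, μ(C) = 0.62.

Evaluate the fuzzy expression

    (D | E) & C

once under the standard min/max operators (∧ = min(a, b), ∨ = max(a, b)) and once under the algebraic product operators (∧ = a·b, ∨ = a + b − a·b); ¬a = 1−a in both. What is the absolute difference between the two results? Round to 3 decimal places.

Under standard min/max:
  D | E = max(a, b) on (0.73, 0.85) = 0.85
  (D | E) & C = min(a, b) on (0.85, 0.62) = 0.62
  → value = 0.6200
Under algebraic product:
  D | E = a + b − a·b on (0.7300, 0.8500) = 0.9595
  (D | E) & C = a·b on (0.9595, 0.6200) = 0.5949
  → value = 0.5949
|0.6200 − 0.5949| = 0.025

0.025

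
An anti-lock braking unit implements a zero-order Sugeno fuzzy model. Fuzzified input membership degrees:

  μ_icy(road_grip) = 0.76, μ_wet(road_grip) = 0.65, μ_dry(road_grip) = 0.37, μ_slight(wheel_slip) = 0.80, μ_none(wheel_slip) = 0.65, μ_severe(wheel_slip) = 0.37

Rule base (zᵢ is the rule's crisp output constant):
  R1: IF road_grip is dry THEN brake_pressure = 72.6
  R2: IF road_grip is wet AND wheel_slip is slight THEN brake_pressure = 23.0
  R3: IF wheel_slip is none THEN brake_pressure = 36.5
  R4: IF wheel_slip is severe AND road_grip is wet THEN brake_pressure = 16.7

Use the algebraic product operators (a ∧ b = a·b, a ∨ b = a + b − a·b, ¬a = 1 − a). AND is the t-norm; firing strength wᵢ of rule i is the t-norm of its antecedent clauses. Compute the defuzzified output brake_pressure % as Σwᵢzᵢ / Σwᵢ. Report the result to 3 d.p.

37.385

R1 (z=72.6): dry=0.37 → w = 0.3700
R2 (z=23.0): wet=0.65, slight=0.80; AND[a·b] → w = 0.5200
R3 (z=36.5): none=0.65 → w = 0.6500
R4 (z=16.7): severe=0.37, wet=0.65; AND[a·b] → w = 0.2405
Weighted average = (0.3700·72.6 + 0.5200·23.0 + 0.6500·36.5 + 0.2405·16.7) / (0.3700 + 0.5200 + 0.6500 + 0.2405)
  = 66.5633 / 1.7805 = 37.385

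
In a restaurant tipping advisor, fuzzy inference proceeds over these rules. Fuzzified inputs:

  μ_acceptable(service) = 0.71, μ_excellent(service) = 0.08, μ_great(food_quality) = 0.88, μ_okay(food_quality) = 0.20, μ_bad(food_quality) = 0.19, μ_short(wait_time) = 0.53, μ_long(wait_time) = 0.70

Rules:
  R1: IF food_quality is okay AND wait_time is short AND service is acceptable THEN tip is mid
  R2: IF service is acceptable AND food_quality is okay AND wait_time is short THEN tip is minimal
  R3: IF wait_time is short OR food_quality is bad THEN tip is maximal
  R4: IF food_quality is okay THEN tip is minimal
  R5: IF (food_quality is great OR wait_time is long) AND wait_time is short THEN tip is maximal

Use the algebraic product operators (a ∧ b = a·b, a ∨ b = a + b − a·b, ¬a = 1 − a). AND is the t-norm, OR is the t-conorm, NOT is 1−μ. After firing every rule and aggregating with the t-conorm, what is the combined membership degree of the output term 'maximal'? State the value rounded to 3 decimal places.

R1: okay=0.20, short=0.53, acceptable=0.71; AND[a·b] → w = 0.0753
R2: acceptable=0.71, okay=0.20, short=0.53; AND[a·b] → w = 0.0753
R3: short=0.53, bad=0.19; OR[a + b − a·b] → w = 0.6193
R4: okay=0.20 → w = 0.2000
R5: (great=0.88 OR long=0.70) = 0.9640; AND[a·b] with short=0.53 → w = 0.5109
Rules with consequent 'maximal': {R3, R5} → strengths 0.6193, 0.5109
Aggregate via t-conorm [a + b − a·b]: 0.8138

0.814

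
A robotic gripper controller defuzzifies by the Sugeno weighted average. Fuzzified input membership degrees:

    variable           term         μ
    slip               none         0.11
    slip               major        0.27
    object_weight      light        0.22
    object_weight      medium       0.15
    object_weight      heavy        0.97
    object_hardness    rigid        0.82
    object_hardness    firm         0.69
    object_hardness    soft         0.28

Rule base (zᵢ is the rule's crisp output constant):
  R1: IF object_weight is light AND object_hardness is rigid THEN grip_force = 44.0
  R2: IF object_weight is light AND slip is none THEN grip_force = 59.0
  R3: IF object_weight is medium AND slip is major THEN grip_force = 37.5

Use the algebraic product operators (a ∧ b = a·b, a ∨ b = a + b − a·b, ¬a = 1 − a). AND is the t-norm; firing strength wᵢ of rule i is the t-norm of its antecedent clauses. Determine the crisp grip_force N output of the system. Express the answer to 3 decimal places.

R1 (z=44.0): light=0.22, rigid=0.82; AND[a·b] → w = 0.1804
R2 (z=59.0): light=0.22, none=0.11; AND[a·b] → w = 0.0242
R3 (z=37.5): medium=0.15, major=0.27; AND[a·b] → w = 0.0405
Weighted average = (0.1804·44.0 + 0.0242·59.0 + 0.0405·37.5) / (0.1804 + 0.0242 + 0.0405)
  = 10.8841 / 0.2451 = 44.407

44.407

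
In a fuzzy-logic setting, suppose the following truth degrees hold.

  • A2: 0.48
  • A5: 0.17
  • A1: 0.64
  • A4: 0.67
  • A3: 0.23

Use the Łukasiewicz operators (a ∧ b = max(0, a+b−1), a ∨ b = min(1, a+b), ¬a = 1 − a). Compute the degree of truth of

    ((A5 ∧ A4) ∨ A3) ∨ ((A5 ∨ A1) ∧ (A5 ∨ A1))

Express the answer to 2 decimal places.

A5 ∧ A4 = max(0, a+b−1) on (0.17, 0.67) = 0.00
(A5 ∧ A4) ∨ A3 = min(1, a+b) on (0.00, 0.23) = 0.23
A5 ∨ A1 = min(1, a+b) on (0.17, 0.64) = 0.81
A5 ∨ A1 = min(1, a+b) on (0.17, 0.64) = 0.81
(A5 ∨ A1) ∧ (A5 ∨ A1) = max(0, a+b−1) on (0.81, 0.81) = 0.62
((A5 ∧ A4) ∨ A3) ∨ ((A5 ∨ A1) ∧ (A5 ∨ A1)) = min(1, a+b) on (0.23, 0.62) = 0.85

0.85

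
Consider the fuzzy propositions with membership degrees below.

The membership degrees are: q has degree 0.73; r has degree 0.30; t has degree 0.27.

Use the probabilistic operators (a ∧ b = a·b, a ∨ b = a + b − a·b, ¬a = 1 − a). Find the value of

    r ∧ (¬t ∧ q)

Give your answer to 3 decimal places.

0.160

¬t = 1 − 0.2700 = 0.7300
¬t ∧ q = a·b on (0.7300, 0.7300) = 0.5329
r ∧ (¬t ∧ q) = a·b on (0.3000, 0.5329) = 0.1599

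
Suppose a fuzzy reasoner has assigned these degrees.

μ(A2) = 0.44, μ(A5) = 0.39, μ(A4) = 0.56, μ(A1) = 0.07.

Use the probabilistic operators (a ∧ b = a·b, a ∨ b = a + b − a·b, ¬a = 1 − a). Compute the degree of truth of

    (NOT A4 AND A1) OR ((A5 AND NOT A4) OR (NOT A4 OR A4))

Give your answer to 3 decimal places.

0.802

NOT A4 = 1 − 0.5600 = 0.4400
NOT A4 AND A1 = a·b on (0.4400, 0.0700) = 0.0308
NOT A4 = 1 − 0.5600 = 0.4400
A5 AND NOT A4 = a·b on (0.3900, 0.4400) = 0.1716
NOT A4 = 1 − 0.5600 = 0.4400
NOT A4 OR A4 = a + b − a·b on (0.4400, 0.5600) = 0.7536
(A5 AND NOT A4) OR (NOT A4 OR A4) = a + b − a·b on (0.1716, 0.7536) = 0.7959
(NOT A4 AND A1) OR ((A5 AND NOT A4) OR (NOT A4 OR A4)) = a + b − a·b on (0.0308, 0.7959) = 0.8022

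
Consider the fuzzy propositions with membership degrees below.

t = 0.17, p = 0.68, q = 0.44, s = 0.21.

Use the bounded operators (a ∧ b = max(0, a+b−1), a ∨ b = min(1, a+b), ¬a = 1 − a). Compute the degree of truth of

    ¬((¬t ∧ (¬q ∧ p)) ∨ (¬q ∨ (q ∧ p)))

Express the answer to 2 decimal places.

¬t = 1 − 0.17 = 0.83
¬q = 1 − 0.44 = 0.56
¬q ∧ p = max(0, a+b−1) on (0.56, 0.68) = 0.24
¬t ∧ (¬q ∧ p) = max(0, a+b−1) on (0.83, 0.24) = 0.07
¬q = 1 − 0.44 = 0.56
q ∧ p = max(0, a+b−1) on (0.44, 0.68) = 0.12
¬q ∨ (q ∧ p) = min(1, a+b) on (0.56, 0.12) = 0.68
(¬t ∧ (¬q ∧ p)) ∨ (¬q ∨ (q ∧ p)) = min(1, a+b) on (0.07, 0.68) = 0.75
¬((¬t ∧ (¬q ∧ p)) ∨ (¬q ∨ (q ∧ p))) = 1 − 0.75 = 0.25

0.25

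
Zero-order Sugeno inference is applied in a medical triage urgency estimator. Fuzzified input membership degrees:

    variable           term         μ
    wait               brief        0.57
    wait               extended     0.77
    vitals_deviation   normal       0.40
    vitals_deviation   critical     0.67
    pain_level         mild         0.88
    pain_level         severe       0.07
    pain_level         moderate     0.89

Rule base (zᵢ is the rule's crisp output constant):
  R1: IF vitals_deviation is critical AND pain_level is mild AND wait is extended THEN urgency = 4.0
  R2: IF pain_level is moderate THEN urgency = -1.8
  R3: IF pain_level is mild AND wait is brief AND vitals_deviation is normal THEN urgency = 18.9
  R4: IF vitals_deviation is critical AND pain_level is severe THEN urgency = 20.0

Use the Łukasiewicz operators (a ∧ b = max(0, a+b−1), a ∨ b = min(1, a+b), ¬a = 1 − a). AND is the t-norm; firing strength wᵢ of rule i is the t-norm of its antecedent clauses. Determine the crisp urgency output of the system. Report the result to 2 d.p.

R1 (z=4.0): critical=0.67, mild=0.88, extended=0.77; AND[max(0, a+b−1)] → w = 0.32
R2 (z=-1.8): moderate=0.89 → w = 0.89
R3 (z=18.9): mild=0.88, brief=0.57, normal=0.40; AND[max(0, a+b−1)] → w = 0.00
R4 (z=20.0): critical=0.67, severe=0.07; AND[max(0, a+b−1)] → w = 0.00
Weighted average = (0.32·4.0 + 0.89·-1.8 + 0.00·18.9 + 0.00·20.0) / (0.32 + 0.89 + 0.00 + 0.00)
  = -0.3220 / 1.2100 = -0.27

-0.27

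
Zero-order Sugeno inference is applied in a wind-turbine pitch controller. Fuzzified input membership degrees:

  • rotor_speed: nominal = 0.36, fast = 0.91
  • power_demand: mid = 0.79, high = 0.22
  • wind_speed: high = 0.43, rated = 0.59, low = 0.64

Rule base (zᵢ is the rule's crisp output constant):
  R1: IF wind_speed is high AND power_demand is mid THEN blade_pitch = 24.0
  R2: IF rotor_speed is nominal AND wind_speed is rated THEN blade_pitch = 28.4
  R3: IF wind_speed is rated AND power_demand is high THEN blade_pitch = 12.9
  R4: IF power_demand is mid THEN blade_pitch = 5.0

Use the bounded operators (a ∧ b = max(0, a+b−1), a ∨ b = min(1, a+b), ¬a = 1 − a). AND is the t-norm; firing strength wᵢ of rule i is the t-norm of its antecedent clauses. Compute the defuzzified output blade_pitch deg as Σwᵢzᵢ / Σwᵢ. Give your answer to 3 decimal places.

R1 (z=24.0): high=0.43, mid=0.79; AND[max(0, a+b−1)] → w = 0.22
R2 (z=28.4): nominal=0.36, rated=0.59; AND[max(0, a+b−1)] → w = 0.00
R3 (z=12.9): rated=0.59, high=0.22; AND[max(0, a+b−1)] → w = 0.00
R4 (z=5.0): mid=0.79 → w = 0.79
Weighted average = (0.22·24.0 + 0.00·28.4 + 0.00·12.9 + 0.79·5.0) / (0.22 + 0.00 + 0.00 + 0.79)
  = 9.2300 / 1.0100 = 9.139

9.139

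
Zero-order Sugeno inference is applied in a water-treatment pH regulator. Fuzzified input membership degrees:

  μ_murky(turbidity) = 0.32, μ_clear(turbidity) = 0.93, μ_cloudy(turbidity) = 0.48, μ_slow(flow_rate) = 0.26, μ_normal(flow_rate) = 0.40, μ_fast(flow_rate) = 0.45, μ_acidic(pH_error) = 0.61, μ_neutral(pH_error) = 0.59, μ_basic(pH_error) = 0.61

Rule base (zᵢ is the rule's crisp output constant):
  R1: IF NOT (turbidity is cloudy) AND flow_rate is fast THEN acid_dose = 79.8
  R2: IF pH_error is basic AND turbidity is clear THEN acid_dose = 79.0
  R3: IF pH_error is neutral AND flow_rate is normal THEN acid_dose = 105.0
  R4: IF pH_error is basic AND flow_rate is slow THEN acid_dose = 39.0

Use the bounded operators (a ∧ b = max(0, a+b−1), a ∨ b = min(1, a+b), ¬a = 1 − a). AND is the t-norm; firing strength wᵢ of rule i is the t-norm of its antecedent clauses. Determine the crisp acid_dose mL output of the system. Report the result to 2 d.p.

79.00

R1 (z=79.8): ¬cloudy=1−0.48=0.52, fast=0.45; AND[max(0, a+b−1)] → w = 0.00
R2 (z=79.0): basic=0.61, clear=0.93; AND[max(0, a+b−1)] → w = 0.54
R3 (z=105.0): neutral=0.59, normal=0.40; AND[max(0, a+b−1)] → w = 0.00
R4 (z=39.0): basic=0.61, slow=0.26; AND[max(0, a+b−1)] → w = 0.00
Weighted average = (0.00·79.8 + 0.54·79.0 + 0.00·105.0 + 0.00·39.0) / (0.00 + 0.54 + 0.00 + 0.00)
  = 42.6600 / 0.5400 = 79.00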